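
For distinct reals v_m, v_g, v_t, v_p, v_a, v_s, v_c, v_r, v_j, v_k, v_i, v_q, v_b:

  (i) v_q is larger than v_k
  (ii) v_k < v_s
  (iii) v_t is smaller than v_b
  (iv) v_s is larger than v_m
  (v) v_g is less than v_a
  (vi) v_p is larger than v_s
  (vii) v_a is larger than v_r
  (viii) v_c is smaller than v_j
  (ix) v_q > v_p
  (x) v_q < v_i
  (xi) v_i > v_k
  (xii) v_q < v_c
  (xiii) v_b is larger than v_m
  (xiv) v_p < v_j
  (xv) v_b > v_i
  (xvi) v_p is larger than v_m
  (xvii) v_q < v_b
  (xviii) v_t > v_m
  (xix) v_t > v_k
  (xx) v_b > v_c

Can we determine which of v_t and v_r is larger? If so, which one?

undetermined

Following every chain through v_r: above v_r we get v_a.
v_t is not reached, and no chain runs the other way from v_t to v_r.
So the given relations leave the order of v_r and v_t undetermined.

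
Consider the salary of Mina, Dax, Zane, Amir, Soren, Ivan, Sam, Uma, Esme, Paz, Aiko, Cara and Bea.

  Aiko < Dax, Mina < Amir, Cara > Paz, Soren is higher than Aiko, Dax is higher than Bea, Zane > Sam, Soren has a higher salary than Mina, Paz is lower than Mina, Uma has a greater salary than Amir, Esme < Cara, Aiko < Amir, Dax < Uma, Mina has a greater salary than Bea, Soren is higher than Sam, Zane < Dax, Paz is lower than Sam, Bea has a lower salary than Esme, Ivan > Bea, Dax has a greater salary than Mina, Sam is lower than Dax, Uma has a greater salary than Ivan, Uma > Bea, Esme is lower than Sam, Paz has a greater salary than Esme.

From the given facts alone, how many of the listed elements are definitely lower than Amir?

5

The elements the relations force below Amir are Bea, Aiko, Esme, Paz, Mina — no chain reaches any other.
That is 5.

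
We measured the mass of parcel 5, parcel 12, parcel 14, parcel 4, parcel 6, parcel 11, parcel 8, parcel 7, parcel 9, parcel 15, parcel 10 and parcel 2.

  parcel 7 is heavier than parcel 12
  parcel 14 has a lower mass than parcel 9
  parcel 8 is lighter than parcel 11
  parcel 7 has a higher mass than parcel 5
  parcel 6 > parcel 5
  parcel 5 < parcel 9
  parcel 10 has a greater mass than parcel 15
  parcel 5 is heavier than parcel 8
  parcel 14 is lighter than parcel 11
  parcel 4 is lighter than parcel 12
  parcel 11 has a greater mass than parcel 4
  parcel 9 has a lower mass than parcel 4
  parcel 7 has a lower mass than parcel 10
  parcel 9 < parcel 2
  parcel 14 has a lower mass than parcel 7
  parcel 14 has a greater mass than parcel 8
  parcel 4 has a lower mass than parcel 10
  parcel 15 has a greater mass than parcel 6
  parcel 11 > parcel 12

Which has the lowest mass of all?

Chaining upward from parcel 8: directly above it, parcel 5, parcel 14, parcel 11; then parcel 9, parcel 6, parcel 7; then parcel 4, parcel 2, parcel 15, parcel 10; then parcel 12.
That covers every other element, and nothing is given below parcel 8, so parcel 8 is the lowest mass.

parcel 8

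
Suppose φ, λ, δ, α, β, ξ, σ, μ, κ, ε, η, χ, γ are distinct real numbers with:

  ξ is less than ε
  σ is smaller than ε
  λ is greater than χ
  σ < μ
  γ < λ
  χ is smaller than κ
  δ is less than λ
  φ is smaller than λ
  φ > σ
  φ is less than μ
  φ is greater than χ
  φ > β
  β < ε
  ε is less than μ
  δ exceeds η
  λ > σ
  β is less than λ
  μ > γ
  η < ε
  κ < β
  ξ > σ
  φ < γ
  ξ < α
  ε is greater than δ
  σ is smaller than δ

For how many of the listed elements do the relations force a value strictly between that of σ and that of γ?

The relations place σ below γ. An element lies strictly between them when it is forced above σ and also forced below γ.
Above σ: {φ, ξ, α, δ, λ, ε, μ}. Below γ: {χ, κ, β, φ}.
Intersection: {φ} — 1.

1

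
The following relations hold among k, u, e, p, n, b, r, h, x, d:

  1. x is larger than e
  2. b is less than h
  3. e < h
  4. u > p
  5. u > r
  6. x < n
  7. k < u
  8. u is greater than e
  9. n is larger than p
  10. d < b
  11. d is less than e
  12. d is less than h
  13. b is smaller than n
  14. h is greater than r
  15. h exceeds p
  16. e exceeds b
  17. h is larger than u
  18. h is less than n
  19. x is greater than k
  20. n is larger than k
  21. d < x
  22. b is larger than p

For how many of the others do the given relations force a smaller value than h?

Directly below h: p, d, r, b, e, u.
One step further: k (7 so far).
No other element is forced below h by the given relations, so the count is 7.

7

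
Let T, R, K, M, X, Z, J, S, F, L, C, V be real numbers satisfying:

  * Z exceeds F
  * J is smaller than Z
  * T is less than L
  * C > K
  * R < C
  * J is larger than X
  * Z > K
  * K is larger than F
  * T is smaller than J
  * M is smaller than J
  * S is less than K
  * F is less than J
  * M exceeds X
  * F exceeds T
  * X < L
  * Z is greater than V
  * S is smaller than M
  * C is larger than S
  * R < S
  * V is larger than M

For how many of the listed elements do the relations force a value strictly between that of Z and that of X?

3

Chaining upward from X reaches: M, J, V, L.
Chaining downward from Z reaches: T, R, F, S, M, J, V, K.
Strictly between X and Z are those in both lists: M, J, V — 3 elements.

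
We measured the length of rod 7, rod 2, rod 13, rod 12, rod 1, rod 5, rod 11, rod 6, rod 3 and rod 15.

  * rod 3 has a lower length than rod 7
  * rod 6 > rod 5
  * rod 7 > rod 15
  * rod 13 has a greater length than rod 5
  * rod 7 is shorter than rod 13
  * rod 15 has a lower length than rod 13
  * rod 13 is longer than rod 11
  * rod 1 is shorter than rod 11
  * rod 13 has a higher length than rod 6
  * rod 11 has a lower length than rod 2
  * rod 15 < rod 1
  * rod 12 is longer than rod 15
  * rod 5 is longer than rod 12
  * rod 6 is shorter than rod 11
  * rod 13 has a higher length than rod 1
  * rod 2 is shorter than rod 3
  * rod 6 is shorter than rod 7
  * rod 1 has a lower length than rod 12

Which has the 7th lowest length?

rod 2

Chaining the given pairs: rod 15 < rod 1 < rod 12 < rod 5 < rod 6 < rod 11 < rod 2 < rod 3 < rod 7 < rod 13.
Counting 7 from the smallest end gives rod 2.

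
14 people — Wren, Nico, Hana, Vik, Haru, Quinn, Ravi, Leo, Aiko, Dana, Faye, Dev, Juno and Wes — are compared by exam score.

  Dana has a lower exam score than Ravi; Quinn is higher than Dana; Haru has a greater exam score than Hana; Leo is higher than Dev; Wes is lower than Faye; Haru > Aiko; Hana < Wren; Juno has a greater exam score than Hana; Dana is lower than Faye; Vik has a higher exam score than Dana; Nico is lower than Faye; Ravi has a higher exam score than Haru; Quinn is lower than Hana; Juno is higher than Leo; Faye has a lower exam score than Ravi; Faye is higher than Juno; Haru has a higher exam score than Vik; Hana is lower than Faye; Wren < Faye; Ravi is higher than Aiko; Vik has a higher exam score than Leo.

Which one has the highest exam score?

Ravi

Chaining downward from Ravi: directly below it, Dana, Aiko, Faye, Haru; then Wes, Vik, Hana, Wren, Nico, Juno; then Leo, Quinn; then Dev.
That covers every other element, and nothing is given above Ravi, so Ravi is the highest exam score.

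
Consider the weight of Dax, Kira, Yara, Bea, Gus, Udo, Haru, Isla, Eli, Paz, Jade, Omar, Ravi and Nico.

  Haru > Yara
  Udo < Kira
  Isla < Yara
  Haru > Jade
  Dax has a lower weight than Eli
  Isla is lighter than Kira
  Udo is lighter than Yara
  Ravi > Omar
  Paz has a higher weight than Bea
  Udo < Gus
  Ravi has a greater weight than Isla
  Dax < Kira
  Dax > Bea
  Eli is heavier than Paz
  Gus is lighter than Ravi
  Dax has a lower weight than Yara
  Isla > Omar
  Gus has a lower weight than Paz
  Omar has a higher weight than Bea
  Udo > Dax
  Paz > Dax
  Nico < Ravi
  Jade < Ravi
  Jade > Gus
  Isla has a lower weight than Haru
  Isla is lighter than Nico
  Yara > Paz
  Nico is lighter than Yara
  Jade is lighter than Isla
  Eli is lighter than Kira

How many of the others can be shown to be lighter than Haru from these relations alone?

From Haru the given relations immediately reach Jade, Isla, Yara.
From those, Dax, Omar, Udo, Gus, Paz, Nico — 9 in total.
From those, Bea — 10 in total.
Nothing else is reachable below Haru; 10 in all.

10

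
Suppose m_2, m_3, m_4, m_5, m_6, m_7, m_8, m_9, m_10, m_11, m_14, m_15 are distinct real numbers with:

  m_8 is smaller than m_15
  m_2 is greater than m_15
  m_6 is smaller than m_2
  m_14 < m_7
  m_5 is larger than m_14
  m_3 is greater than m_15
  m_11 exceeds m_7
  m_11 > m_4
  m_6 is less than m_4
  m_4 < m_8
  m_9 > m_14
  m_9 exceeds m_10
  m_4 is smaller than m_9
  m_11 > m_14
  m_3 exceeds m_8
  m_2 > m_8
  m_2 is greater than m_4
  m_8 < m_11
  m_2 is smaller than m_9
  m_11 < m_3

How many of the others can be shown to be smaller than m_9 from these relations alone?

7

Directly below m_9: m_10, m_14, m_4, m_2.
One step further: m_6, m_8, m_15 (7 so far).
No other element is forced below m_9 by the given relations, so the count is 7.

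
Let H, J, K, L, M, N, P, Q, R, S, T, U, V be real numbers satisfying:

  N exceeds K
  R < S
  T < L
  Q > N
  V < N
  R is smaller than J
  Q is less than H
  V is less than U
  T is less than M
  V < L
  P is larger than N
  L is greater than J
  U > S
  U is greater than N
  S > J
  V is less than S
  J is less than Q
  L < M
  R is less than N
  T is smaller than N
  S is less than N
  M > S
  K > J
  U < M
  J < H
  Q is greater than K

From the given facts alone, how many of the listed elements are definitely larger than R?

10

Directly above R: J, S, N.
One step further: K, L, U, P, M, Q, H (10 so far).
No other element is forced above R by the given relations, so the count is 10.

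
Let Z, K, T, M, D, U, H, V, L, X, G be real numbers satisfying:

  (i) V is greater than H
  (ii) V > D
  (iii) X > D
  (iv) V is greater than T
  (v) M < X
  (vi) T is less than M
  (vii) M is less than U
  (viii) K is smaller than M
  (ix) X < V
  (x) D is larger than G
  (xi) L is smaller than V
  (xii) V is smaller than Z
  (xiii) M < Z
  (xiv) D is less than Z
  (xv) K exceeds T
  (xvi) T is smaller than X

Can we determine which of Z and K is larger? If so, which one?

Z

K < M < X < V < Z, by transitivity through M, X, V.
So Z is larger.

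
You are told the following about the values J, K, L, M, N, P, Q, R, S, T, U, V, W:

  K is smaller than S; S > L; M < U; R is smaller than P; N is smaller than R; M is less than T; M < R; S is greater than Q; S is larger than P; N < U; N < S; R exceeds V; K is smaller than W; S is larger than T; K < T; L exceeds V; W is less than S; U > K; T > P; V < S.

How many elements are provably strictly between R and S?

2

The relations place R below S. An element lies strictly between them when it is forced above R and also forced below S.
Above R: {P, T}. Below S: {V, M, K, N, P, Q, L, T, W}.
Intersection: {P, T} — 2.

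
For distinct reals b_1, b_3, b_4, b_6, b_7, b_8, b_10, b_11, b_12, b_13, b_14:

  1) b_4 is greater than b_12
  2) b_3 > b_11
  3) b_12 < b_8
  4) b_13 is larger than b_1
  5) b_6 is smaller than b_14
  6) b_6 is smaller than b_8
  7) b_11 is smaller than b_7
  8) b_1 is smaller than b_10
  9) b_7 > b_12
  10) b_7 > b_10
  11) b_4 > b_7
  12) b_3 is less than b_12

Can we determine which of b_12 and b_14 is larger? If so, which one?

Following every chain through b_12: above b_12 we get b_7, b_8, b_4; below b_12 we get b_11, b_3.
b_14 is not reached, and no chain runs the other way from b_14 to b_12.
So the given relations leave the order of b_12 and b_14 undetermined.

undetermined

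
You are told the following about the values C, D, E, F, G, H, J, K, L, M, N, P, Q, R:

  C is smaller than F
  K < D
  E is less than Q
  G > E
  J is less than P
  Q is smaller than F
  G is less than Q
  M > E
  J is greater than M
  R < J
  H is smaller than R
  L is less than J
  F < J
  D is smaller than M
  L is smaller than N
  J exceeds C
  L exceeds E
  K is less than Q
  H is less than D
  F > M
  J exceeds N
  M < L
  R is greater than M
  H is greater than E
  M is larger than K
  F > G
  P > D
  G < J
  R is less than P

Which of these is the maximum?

P

Chaining downward from P: directly below it, D, R, J; then K, G, C, H, M, L, F, N; then E, Q.
That covers every other element, and nothing is given above P, so P is the maximum.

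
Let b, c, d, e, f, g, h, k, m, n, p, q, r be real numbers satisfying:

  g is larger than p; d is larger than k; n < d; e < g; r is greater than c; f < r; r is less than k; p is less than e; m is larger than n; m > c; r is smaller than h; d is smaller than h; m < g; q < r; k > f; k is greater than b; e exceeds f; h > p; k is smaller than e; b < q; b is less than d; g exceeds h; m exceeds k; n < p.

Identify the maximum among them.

g

b is not greatest since b < q; q is not greatest since q < r; c is not greatest since c < r; f is not greatest since f < r; r is not greatest since r < k; n is not greatest since n < m; k is not greatest since k < e; m is not greatest since m < g; p is not greatest since p < g; d is not greatest since d < h; h is not greatest since h < g; e is not greatest since e < g.
Only g has nothing above it, so g is the maximum.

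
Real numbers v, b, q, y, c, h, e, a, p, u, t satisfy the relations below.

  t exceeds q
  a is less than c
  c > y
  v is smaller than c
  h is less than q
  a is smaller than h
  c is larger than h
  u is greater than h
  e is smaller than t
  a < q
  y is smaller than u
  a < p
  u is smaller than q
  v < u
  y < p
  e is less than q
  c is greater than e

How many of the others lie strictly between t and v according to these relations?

Chaining upward from v reaches: u, q, c.
Chaining downward from t reaches: a, e, h, y, u, q.
Strictly between v and t are those in both lists: u, q — 2 elements.

2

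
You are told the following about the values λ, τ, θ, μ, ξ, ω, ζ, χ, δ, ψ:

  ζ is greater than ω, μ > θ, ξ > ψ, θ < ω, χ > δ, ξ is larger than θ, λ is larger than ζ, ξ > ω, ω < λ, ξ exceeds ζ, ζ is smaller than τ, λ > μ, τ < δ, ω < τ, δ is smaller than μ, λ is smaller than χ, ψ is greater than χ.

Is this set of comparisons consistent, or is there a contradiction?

consistent

Every relation is compatible with θ < ω < ζ < τ < δ < μ < λ < χ < ψ < ξ; the set is consistent.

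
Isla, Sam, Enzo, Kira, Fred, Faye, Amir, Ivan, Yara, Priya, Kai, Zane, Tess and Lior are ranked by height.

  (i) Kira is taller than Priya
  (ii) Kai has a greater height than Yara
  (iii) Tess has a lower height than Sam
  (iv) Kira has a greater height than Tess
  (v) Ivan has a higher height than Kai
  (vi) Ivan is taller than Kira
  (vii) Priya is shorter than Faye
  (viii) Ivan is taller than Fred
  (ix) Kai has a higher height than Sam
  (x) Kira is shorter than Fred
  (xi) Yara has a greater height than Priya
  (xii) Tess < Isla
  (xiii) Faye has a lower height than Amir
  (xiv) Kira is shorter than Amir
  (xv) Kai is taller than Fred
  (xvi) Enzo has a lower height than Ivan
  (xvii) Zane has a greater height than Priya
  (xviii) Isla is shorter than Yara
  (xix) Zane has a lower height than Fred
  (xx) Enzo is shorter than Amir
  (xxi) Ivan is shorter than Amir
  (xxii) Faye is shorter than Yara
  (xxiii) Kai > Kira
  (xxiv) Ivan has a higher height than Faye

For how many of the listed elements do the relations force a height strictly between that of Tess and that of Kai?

5

The relations place Tess below Kai. An element lies strictly between them when it is forced above Tess and also forced below Kai.
Above Tess: {Sam, Kira, Fred, Isla, Yara, Ivan, Amir}. Below Kai: {Priya, Sam, Kira, Zane, Faye, Fred, Isla, Yara}.
Intersection: {Sam, Kira, Fred, Isla, Yara} — 5.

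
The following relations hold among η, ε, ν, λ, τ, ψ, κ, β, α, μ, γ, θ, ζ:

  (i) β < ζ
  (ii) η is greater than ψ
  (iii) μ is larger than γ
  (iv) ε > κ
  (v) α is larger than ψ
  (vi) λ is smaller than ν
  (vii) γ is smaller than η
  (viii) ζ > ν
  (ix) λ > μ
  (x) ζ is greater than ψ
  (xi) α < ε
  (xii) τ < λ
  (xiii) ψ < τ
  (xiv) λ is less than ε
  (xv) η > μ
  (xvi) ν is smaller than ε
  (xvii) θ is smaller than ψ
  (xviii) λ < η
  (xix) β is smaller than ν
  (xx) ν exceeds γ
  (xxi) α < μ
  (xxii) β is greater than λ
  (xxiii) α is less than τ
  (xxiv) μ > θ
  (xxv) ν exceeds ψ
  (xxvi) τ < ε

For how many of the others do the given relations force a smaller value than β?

7

From β the given relations immediately reach λ.
From those, τ, μ — 3 in total.
From those, γ, θ, ψ, α — 7 in total.
Nothing else is reachable below β; 7 in all.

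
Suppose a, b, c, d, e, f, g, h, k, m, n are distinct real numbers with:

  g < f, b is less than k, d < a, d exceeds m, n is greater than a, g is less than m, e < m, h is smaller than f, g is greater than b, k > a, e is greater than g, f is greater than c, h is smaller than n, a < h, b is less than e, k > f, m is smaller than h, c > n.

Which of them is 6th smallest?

Piecing the relations together gives one ordering: b < g < e < m < d < a < h < n < c < f < k.
Counting 6 from the smallest end gives a.

a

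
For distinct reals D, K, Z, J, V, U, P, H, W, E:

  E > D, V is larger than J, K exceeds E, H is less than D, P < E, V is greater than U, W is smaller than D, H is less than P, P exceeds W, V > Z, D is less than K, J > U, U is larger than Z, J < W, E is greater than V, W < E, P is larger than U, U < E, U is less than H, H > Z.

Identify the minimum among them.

Z

Chaining upward from Z: directly above it, U, H, V; then J, P, D, E; then W, K.
That covers every other element, and nothing is given below Z, so Z is the minimum.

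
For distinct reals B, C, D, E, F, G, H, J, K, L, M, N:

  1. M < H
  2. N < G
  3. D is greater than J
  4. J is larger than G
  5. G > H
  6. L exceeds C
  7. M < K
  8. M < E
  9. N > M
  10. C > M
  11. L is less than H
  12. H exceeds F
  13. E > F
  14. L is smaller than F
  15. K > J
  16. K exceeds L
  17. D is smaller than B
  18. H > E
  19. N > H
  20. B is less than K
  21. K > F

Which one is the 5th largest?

Chaining the given pairs: M < C < L < F < E < H < N < G < J < D < B < K.
The 5th largest is G.

G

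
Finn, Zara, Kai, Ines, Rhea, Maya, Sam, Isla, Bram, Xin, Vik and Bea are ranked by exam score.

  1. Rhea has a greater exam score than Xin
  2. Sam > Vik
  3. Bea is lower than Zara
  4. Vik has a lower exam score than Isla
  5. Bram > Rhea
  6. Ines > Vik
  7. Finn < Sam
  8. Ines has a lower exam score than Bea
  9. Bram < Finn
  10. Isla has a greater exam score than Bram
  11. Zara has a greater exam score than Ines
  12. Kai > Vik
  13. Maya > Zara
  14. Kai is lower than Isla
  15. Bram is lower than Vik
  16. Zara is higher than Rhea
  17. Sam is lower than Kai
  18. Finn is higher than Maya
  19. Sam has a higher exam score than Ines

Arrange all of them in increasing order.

Each adjacent pair is fixed by a given relation: Xin < Rhea; Rhea < Bram; Bram < Vik; Vik < Ines; Ines < Bea; Bea < Zara; Zara < Maya; Maya < Finn; Finn < Sam; Sam < Kai; Kai < Isla. Chaining them end to end gives the full order.

Xin < Rhea < Bram < Vik < Ines < Bea < Zara < Maya < Finn < Sam < Kai < Isla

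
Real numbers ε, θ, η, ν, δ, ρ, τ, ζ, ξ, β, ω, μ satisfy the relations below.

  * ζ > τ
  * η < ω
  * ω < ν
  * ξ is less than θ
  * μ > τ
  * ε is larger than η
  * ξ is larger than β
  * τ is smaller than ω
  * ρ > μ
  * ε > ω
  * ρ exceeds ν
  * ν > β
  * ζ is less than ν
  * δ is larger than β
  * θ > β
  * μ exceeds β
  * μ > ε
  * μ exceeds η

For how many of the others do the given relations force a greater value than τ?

6

The elements the relations force above τ are ω, ζ, ε, μ, ν, ρ — no chain reaches any other.
That is 6.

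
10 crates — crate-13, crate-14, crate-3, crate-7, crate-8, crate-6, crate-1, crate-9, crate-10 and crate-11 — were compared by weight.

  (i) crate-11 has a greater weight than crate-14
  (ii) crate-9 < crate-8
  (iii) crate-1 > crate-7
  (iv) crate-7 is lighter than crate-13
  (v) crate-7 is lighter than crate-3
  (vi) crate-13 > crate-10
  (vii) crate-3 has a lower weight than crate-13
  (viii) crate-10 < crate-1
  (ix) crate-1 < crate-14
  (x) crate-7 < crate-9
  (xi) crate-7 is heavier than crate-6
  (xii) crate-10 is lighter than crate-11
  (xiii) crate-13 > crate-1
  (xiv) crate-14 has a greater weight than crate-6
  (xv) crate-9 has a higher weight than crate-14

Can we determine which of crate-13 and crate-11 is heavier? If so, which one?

undetermined

Following every chain through crate-13: below crate-13 we get crate-10, crate-6, crate-7, crate-1, crate-3.
crate-11 is not reached, and no chain runs the other way from crate-11 to crate-13.
So the given relations leave the order of crate-13 and crate-11 undetermined.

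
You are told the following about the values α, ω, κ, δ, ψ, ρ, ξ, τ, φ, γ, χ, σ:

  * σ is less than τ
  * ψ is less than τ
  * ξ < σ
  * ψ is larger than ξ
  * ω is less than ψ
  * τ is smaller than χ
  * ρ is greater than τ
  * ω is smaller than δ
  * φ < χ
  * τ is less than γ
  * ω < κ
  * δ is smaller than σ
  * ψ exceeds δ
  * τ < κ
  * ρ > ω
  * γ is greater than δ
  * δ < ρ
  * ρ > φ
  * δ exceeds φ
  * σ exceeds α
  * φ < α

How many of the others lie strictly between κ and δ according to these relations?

Chaining upward from δ reaches: σ, ψ, τ, ρ, γ, χ.
Chaining downward from κ reaches: ξ, φ, ω, α, σ, ψ, τ.
Strictly between δ and κ are those in both lists: σ, ψ, τ — 3 elements.

3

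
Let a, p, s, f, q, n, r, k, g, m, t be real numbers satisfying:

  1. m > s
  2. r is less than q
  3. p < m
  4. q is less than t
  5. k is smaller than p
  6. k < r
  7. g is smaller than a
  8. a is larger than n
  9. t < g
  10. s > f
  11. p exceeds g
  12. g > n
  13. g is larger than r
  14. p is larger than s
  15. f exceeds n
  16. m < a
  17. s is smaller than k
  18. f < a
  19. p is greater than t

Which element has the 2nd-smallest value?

f

Chaining the given pairs: n < f < s < k < r < q < t < g < p < m < a.
The 2nd smallest is f.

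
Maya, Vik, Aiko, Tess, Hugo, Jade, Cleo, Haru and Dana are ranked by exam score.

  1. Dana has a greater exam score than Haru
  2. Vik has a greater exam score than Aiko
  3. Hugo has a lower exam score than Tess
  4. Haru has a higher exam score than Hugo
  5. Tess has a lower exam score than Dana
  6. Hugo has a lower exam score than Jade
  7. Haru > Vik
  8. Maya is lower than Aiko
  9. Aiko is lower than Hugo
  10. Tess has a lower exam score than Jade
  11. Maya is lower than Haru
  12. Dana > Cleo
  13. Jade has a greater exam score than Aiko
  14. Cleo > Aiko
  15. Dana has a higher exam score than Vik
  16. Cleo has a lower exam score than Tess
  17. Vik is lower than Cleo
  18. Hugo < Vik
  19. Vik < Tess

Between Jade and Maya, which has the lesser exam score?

Link the given pairs in sequence: Maya < Aiko; Aiko < Hugo; Hugo < Vik; Vik < Cleo; Cleo < Tess; Tess < Jade.
Chaining these gives Maya < Aiko < Hugo < Vik < Cleo < Tess < Jade.
So Maya < Jade; Maya is the lower of the two.

Maya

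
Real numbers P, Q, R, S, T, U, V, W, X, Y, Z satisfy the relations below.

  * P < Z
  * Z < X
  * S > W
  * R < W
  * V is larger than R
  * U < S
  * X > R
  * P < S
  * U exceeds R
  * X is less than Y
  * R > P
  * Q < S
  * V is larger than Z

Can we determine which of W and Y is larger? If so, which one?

undetermined

Following every chain through W: above W we get S; below W we get P, R.
Y is not reached, and no chain runs the other way from Y to W.
So the given relations leave the order of W and Y undetermined.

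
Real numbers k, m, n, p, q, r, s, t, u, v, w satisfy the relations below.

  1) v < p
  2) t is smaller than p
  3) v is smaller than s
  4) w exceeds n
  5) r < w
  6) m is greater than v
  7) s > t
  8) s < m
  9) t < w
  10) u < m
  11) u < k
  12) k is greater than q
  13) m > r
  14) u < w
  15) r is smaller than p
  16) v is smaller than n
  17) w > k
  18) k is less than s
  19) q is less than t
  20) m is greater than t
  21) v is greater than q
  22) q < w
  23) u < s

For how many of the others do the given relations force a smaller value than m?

7

The elements the relations force below m are u, q, v, k, r, t, s — no chain reaches any other.
That is 7.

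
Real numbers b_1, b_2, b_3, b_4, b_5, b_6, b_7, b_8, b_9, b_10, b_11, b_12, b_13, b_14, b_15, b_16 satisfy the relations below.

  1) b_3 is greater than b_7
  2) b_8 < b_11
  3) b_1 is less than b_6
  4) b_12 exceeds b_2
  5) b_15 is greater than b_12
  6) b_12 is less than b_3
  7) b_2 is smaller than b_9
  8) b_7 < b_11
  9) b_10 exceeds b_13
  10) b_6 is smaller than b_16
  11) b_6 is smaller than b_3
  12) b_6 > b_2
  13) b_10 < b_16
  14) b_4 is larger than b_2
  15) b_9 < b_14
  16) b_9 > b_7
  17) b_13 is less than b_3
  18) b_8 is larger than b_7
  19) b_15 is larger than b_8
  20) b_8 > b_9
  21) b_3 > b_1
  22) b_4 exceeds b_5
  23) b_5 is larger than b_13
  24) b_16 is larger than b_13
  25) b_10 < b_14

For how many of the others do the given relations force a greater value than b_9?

Directly above b_9: b_8, b_14.
One step further: b_11, b_15 (4 so far).
No other element is forced above b_9 by the given relations, so the count is 4.

4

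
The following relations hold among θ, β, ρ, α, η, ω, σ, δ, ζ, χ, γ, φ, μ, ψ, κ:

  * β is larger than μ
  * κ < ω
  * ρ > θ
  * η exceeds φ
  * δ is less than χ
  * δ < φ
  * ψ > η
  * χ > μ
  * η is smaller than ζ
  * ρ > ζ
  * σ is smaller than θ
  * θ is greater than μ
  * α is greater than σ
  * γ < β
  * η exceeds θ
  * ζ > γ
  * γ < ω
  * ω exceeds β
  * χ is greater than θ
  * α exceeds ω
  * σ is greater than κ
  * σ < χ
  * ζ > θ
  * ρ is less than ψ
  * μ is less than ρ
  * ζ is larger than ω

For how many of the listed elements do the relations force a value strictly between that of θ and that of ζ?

1

The relations place θ below ζ. An element lies strictly between them when it is forced above θ and also forced below ζ.
Above θ: {η, ρ, χ, ψ}. Below ζ: {κ, γ, μ, σ, δ, φ, β, η, ω}.
Intersection: {η} — 1.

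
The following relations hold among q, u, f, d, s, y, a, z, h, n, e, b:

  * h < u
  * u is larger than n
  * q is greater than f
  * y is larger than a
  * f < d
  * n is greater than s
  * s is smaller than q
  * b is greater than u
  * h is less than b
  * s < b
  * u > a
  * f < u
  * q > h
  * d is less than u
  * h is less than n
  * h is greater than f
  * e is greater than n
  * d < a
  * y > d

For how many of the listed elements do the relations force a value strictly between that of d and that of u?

Chaining upward from d reaches: a, b, y.
Chaining downward from u reaches: f, h, s, n, a.
Strictly between d and u are those in both lists: a — 1 element.

1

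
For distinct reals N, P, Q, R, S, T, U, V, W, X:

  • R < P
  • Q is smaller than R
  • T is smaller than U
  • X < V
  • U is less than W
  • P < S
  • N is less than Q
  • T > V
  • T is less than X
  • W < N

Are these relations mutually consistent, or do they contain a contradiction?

We have T < X stated directly, yet also X < V < T by chaining the others — so X < T. Contradiction.

inconsistent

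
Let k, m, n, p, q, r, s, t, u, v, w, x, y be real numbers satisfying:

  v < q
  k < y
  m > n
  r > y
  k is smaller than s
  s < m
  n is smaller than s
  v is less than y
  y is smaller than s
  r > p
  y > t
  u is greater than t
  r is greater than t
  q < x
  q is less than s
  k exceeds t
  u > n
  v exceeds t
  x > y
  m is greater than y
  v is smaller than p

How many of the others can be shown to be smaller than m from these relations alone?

7

The elements the relations force below m are t, k, v, q, y, n, s — no chain reaches any other.
That is 7.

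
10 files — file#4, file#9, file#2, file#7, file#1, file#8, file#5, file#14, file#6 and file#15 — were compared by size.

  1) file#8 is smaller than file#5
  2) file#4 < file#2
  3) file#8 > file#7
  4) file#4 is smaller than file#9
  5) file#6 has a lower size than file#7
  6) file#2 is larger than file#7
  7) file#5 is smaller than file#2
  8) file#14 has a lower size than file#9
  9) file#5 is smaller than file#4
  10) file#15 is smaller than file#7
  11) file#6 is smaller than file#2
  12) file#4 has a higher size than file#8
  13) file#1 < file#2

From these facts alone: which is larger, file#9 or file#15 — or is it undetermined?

file#15 < file#7 and file#7 < file#8 give file#15 < file#8.
Then file#8 < file#5 extends the chain to file#5.
Then file#5 < file#4 extends the chain to file#4.
Then file#4 < file#9 extends the chain to file#9.
So file#9 is larger.

file#9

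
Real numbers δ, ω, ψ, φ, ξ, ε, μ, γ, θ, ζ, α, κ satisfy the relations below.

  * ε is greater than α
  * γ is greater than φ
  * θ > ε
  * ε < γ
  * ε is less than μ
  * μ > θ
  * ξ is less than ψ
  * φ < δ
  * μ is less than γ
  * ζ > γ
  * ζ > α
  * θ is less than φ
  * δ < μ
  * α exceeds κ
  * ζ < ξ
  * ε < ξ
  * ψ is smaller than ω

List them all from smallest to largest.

κ < α < ε < θ < φ < δ < μ < γ < ζ < ξ < ψ < ω

Each adjacent pair is fixed by a given relation: κ < α; α < ε; ε < θ; θ < φ; φ < δ; δ < μ; μ < γ; γ < ζ; ζ < ξ; ξ < ψ; ψ < ω. Chaining them end to end gives the full order.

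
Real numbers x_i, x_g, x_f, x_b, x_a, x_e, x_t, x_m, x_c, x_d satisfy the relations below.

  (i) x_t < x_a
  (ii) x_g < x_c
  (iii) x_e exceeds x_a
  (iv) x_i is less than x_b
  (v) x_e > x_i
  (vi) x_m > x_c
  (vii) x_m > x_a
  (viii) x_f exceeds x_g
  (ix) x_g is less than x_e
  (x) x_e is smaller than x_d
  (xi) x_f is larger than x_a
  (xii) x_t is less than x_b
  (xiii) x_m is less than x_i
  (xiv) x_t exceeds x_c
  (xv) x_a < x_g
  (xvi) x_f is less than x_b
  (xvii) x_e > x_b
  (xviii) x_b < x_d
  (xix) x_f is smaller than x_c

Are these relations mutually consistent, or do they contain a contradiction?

Chaining the given relations yields x_t < x_a < x_g < x_f < x_c, so x_t < x_c. But one relation states x_c < x_t. These cannot both hold.

inconsistent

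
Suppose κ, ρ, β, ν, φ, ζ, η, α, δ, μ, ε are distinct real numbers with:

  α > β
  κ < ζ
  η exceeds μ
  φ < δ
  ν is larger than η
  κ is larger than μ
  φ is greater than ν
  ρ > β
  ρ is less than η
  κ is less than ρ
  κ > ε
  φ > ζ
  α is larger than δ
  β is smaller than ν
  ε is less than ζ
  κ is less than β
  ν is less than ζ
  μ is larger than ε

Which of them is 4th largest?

Piecing the relations together gives one ordering: ε < μ < κ < β < ρ < η < ν < ζ < φ < δ < α.
The 4th largest is ζ.

ζ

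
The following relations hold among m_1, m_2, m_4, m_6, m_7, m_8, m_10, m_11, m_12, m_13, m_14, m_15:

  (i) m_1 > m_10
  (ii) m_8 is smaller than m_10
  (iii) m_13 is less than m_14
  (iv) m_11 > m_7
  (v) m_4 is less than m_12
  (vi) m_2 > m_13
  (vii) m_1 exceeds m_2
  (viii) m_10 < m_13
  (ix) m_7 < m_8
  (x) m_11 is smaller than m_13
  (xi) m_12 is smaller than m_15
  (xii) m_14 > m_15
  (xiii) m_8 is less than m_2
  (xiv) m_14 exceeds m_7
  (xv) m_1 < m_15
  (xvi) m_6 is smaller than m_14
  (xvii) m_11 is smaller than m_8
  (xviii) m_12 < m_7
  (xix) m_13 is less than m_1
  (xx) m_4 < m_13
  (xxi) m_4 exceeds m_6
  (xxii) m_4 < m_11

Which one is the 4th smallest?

Piecing the relations together gives one ordering: m_6 < m_4 < m_12 < m_7 < m_11 < m_8 < m_10 < m_13 < m_2 < m_1 < m_15 < m_14.
The 4th smallest is m_7.

m_7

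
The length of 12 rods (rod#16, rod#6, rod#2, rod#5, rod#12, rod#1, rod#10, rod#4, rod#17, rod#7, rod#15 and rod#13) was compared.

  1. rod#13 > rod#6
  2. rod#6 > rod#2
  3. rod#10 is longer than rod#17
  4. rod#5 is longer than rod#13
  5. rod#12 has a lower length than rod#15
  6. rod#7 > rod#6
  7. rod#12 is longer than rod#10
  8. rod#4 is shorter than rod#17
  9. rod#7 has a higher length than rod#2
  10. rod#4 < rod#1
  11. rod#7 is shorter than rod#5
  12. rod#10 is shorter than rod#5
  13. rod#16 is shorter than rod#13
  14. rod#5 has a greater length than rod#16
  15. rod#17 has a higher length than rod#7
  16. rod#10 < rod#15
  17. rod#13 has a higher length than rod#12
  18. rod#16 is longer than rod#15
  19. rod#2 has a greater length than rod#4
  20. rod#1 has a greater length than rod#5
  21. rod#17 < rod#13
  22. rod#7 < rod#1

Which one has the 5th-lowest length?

rod#17

The consecutive relations fix a unique order: rod#4 < rod#2 < rod#6 < rod#7 < rod#17 < rod#10 < rod#12 < rod#15 < rod#16 < rod#13 < rod#5 < rod#1.
Counting 5 from the smallest end gives rod#17.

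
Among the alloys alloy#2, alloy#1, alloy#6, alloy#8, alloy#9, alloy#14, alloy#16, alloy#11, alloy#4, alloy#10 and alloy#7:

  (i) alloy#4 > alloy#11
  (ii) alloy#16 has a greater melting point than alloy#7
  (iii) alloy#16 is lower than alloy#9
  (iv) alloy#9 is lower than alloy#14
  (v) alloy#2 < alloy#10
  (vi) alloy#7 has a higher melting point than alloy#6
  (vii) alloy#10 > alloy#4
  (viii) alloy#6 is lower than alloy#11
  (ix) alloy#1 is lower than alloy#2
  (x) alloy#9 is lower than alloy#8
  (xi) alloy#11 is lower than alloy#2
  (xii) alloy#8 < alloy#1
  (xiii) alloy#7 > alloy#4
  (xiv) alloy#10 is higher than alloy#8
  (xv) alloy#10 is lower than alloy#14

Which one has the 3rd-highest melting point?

alloy#2

The consecutive relations fix a unique order: alloy#6 < alloy#11 < alloy#4 < alloy#7 < alloy#16 < alloy#9 < alloy#8 < alloy#1 < alloy#2 < alloy#10 < alloy#14.
Counting 3 from the largest end gives alloy#2.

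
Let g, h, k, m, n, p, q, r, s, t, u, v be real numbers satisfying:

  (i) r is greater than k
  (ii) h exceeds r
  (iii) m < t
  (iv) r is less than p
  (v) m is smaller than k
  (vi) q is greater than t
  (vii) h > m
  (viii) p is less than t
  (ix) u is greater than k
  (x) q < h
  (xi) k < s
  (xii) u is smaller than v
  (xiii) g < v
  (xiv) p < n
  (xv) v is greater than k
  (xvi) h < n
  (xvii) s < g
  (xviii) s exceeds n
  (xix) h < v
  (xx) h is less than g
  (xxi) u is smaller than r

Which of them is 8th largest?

p

Chaining the given pairs: m < k < u < r < p < t < q < h < n < s < g < v.
The 8th largest is p.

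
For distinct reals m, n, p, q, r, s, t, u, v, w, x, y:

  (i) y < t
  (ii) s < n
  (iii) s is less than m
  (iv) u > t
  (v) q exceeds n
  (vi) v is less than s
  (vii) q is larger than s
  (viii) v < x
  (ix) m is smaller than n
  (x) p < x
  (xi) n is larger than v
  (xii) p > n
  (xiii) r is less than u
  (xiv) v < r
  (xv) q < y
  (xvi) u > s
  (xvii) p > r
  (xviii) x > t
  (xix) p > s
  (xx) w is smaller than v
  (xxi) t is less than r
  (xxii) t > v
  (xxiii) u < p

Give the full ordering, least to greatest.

Nothing is placed below w, so it is least; from there w < v; v < s; s < m; m < n; n < q; q < y; y < t; t < r; r < u; u < p; p < x, each given directly.

w < v < s < m < n < q < y < t < r < u < p < x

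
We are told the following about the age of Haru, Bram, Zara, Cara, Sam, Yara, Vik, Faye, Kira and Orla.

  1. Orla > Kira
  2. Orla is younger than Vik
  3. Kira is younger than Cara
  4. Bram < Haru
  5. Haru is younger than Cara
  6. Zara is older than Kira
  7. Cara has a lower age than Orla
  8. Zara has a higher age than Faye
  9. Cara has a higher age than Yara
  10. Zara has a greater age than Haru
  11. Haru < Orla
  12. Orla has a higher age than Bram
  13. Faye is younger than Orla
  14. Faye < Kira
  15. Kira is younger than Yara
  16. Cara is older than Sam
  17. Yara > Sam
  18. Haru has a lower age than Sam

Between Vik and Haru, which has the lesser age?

Haru

Haru < Sam and Sam < Yara give Haru < Yara.
With Yara < Cara: Haru < Sam < Yara < Cara.
With Cara < Orla: Haru < Sam < Yara < Cara < Orla.
With Orla < Vik: Haru < Sam < Yara < Cara < Orla < Vik.
So Haru < Vik; Haru is the younger of the two.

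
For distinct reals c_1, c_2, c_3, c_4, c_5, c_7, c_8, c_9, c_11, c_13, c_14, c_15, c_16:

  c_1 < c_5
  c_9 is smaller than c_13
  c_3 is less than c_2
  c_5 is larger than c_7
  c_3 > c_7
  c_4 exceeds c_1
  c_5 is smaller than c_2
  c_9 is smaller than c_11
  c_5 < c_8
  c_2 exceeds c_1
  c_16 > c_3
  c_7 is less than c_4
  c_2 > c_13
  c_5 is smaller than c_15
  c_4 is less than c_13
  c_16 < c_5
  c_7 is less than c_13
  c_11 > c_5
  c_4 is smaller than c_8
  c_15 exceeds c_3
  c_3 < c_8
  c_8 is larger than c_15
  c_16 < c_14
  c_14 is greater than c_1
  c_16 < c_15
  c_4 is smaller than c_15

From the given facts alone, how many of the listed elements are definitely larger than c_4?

The elements the relations force above c_4 are c_15, c_8, c_13, c_2 — no chain reaches any other.
That is 4.

4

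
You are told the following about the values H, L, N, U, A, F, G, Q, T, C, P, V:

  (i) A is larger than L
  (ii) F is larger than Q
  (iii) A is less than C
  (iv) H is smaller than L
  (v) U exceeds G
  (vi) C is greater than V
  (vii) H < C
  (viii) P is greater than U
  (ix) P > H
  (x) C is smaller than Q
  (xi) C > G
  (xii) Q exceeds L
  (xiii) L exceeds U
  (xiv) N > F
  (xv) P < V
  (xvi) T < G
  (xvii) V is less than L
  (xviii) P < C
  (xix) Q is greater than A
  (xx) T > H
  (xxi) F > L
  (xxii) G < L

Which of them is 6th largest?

Piecing the relations together gives one ordering: H < T < G < U < P < V < L < A < C < Q < F < N.
Counting 6 from the largest end gives L.

L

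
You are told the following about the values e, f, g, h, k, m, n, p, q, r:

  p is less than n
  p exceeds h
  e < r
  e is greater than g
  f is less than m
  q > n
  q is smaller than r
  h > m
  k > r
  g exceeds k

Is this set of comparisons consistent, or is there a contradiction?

Chaining the given relations yields r < k < g < e, so r < e. But one relation states e < r. These cannot both hold.

inconsistent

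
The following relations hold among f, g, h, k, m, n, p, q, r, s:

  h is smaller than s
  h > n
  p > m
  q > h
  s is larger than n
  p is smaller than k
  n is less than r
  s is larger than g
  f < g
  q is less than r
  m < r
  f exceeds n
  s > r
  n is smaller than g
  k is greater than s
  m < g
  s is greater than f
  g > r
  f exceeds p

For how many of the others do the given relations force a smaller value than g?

7

The elements the relations force below g are m, p, n, h, q, f, r — no chain reaches any other.
That is 7.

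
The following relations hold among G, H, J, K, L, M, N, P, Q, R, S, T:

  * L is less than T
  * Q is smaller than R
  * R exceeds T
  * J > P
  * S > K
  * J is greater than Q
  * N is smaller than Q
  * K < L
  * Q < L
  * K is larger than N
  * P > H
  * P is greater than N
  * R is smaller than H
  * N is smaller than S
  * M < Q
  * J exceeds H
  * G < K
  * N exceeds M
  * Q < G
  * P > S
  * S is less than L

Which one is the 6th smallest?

S

The consecutive relations fix a unique order: M < N < Q < G < K < S < L < T < R < H < P < J.
Counting 6 from the smallest end gives S.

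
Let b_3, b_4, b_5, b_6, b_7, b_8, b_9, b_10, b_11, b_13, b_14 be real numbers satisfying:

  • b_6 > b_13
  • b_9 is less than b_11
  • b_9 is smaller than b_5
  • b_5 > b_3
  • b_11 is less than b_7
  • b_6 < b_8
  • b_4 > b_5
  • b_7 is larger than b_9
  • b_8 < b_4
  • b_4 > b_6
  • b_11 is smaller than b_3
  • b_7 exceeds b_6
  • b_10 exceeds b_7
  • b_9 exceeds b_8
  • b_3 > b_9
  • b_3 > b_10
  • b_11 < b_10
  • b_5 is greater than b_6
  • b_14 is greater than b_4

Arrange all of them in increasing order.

Each adjacent pair is fixed by a given relation: b_13 < b_6; b_6 < b_8; b_8 < b_9; b_9 < b_11; b_11 < b_7; b_7 < b_10; b_10 < b_3; b_3 < b_5; b_5 < b_4; b_4 < b_14. Chaining them end to end gives the full order.

b_13 < b_6 < b_8 < b_9 < b_11 < b_7 < b_10 < b_3 < b_5 < b_4 < b_14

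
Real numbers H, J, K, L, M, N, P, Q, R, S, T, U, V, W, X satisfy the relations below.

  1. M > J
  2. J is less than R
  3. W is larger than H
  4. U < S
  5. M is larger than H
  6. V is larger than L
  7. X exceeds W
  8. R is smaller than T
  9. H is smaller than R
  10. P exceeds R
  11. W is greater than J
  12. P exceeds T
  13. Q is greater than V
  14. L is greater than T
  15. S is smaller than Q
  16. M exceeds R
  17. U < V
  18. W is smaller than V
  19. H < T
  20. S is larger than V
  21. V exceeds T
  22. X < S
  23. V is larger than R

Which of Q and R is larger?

Q

Link the given pairs in sequence: R < T; T < L; L < V; V < S; S < Q.
Together: R < T < L < V < S < Q.
So R < Q; Q is the larger of the two.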